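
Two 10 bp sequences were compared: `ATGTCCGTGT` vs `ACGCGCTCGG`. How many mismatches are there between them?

6

Mismatches (1-based): position 2: T→C; position 4: T→C; position 5: C→G; position 7: G→T; position 8: T→C; position 10: T→G.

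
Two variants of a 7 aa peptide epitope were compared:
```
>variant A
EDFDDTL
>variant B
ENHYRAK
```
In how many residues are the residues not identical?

6

Comparing position by position, 6 residues differ: 2 (D/N), 3 (F/H), 4 (D/Y), 5 (D/R), 6 (T/A), 7 (L/K).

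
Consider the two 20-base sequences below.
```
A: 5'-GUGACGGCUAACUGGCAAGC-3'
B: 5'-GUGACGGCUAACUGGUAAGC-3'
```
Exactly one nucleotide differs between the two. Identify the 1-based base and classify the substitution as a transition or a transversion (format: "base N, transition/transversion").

base 16, transition

Base 16 changes C→U. C is a pyrimidine and U is a pyrimidine, so this is a transition.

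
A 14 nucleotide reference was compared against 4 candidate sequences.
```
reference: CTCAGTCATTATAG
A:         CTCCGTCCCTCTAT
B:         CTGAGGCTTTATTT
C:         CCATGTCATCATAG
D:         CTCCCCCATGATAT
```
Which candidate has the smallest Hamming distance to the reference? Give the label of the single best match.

Hamming distances to reference — A: 5; B: 5; C: 4; D: 5.
Smallest is C with 4 mismatches.

C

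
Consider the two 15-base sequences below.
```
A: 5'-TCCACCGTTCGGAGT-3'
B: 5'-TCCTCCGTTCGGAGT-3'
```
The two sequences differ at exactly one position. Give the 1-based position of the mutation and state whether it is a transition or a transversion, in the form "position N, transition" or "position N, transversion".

The sequences differ only at position 4: A→T (purine→pyrimidine), a transversion.

position 4, transversion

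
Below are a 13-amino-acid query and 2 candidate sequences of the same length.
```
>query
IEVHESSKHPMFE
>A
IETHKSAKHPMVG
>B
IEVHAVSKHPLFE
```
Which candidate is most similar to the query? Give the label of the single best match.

Hamming distances to query — A: 5; B: 3.
Smallest is B with 3 mismatches.

B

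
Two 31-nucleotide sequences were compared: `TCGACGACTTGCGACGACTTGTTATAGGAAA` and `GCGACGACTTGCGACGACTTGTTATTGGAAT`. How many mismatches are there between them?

3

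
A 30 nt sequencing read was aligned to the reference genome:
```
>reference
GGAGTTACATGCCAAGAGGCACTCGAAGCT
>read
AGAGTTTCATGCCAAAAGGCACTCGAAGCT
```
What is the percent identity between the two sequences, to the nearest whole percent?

3 positions differ (1, 7, 16), so 27 of 30 match: 27/30 = 90%.

90%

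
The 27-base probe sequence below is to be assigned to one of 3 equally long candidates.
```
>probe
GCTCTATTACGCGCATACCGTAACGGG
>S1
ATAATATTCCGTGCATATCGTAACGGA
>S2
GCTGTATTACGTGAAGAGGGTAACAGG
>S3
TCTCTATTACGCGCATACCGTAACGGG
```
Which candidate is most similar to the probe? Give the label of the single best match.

Hamming distances to probe — S1: 8; S2: 7; S3: 1.
Smallest is S3 with 1 mismatch.

S3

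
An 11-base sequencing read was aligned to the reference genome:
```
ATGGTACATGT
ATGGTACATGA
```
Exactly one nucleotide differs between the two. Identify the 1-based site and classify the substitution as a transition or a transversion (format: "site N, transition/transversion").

Site 11 changes T→A. T is a pyrimidine and A is a purine, so this is a transversion.

site 11, transversion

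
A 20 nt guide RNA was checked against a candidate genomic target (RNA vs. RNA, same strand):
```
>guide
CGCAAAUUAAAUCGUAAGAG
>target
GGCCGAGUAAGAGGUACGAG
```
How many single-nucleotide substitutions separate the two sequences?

Comparing position by position, 8 positions differ: 1 (C/G), 4 (A/C), 5 (A/G), 7 (U/G), 11 (A/G), 12 (U/A), 13 (C/G), 17 (A/C).

8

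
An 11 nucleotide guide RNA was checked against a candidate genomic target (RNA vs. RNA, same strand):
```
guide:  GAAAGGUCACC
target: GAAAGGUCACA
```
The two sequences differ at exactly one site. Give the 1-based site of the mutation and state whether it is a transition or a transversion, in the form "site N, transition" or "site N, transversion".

site 11, transversion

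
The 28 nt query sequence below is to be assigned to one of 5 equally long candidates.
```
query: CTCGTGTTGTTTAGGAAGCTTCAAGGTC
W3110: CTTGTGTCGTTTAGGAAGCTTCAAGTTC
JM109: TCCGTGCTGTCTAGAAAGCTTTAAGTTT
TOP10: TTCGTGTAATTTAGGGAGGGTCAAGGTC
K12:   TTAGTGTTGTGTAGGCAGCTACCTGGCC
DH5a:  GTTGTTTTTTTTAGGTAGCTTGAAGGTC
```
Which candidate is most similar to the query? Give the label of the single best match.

W3110

Hamming distances to query — W3110: 3; JM109: 8; TOP10: 6; K12: 8; DH5a: 6.
Smallest is W3110 with 3 mismatches.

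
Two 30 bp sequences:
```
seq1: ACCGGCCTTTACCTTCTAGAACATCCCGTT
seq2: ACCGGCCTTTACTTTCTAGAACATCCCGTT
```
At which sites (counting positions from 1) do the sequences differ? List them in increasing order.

13

Differences at site 13 (C→T).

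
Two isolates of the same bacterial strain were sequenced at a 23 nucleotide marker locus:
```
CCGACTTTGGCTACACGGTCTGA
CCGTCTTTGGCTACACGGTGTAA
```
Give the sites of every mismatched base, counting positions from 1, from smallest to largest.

4, 20, 22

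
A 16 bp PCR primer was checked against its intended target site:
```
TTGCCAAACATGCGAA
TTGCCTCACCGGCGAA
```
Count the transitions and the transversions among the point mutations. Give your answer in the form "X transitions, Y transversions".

0 transitions, 4 transversions

Mismatches (1-based):
position 6: A→T (purine→pyrimidine, transversion)
position 7: A→C (purine→pyrimidine, transversion)
position 10: A→C (purine→pyrimidine, transversion)
position 11: T→G (pyrimidine→purine, transversion)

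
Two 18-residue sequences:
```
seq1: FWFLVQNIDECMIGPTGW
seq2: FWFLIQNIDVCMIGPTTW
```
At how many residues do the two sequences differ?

Mismatches (1-based): residue 5: V→I; residue 10: E→V; residue 17: G→T.

3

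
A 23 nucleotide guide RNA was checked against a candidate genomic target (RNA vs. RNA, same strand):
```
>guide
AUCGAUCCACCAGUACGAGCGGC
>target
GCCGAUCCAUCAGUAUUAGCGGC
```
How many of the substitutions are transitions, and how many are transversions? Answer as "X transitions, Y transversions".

Mismatches (1-based):
position 1: A→G (purine→purine, transition)
position 2: U→C (pyrimidine→pyrimidine, transition)
position 10: C→U (pyrimidine→pyrimidine, transition)
position 16: C→U (pyrimidine→pyrimidine, transition)
position 17: G→U (purine→pyrimidine, transversion)

4 transitions, 1 transversion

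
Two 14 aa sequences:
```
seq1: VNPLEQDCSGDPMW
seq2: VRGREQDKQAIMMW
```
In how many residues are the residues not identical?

The sequences differ at residues 2, 3, 4, 8, 9, 10, 11, 12 (1-based) — 8 in total.

8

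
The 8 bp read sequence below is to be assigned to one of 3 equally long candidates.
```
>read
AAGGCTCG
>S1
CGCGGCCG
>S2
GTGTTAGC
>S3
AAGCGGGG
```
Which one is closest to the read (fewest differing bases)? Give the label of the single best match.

S1 differs at 5 bases; S2 differs at 7 bases; S3 differs at 4 bases. The closest is S3.

S3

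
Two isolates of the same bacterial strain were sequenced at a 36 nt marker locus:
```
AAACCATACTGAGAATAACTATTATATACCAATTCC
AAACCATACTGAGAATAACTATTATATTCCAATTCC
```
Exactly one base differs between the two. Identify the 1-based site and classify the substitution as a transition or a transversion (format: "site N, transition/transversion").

Site 28 changes A→T. A is a purine and T is a pyrimidine, so this is a transversion.

site 28, transversion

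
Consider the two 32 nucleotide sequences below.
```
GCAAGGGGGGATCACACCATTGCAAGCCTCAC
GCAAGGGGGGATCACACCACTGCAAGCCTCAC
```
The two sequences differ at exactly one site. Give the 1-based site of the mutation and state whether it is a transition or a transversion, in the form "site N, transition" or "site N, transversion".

Site 20 changes T→C. T is a pyrimidine and C is a pyrimidine, so this is a transition.

site 20, transition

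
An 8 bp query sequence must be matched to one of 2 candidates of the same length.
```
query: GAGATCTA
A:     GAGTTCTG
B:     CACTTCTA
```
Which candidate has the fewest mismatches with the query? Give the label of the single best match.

A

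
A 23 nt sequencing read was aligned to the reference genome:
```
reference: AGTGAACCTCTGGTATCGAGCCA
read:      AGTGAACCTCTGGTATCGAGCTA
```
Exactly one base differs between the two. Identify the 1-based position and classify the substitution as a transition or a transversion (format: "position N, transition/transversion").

position 22, transition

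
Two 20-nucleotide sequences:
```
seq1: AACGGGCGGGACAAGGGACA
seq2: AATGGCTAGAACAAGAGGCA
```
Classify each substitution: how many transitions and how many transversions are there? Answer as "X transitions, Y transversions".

Transitions (purine↔purine or pyrimidine↔pyrimidine): 3 C→T, 7 C→T, 8 G→A, 10 G→A, 16 G→A, 18 A→G.
Transversions (purine↔pyrimidine): 6 G→C.

6 transitions, 1 transversion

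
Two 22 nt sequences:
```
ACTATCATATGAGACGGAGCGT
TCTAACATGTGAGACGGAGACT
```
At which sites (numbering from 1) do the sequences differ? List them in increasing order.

Scanning 1-based: 1: A/T; 5: T/A; 9: A/G; 20: C/A; 21: G/C.

1, 5, 9, 20, 21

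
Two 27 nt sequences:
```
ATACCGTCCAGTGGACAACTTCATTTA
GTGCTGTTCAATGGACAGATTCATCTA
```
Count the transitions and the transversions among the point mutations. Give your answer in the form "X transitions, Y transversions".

7 transitions, 1 transversion

Transitions (purine↔purine or pyrimidine↔pyrimidine): 1 A→G, 3 A→G, 5 C→T, 8 C→T, 11 G→A, 18 A→G, 25 T→C.
Transversions (purine↔pyrimidine): 19 C→A.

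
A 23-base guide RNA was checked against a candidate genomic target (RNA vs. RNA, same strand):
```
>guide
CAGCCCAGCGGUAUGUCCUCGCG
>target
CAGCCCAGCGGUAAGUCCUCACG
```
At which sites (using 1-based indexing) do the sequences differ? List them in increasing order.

14, 21

Scanning 1-based: 14: U/A; 21: G/A.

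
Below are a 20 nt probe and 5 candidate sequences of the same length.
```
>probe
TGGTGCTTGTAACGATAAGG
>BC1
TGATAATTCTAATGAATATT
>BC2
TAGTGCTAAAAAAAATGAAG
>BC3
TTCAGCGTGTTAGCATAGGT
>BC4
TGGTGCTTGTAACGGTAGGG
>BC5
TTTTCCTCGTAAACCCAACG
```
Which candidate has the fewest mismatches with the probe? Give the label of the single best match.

Hamming distances to probe — BC1: 9; BC2: 8; BC3: 9; BC4: 2; BC5: 9.
Smallest is BC4 with 2 mismatches.

BC4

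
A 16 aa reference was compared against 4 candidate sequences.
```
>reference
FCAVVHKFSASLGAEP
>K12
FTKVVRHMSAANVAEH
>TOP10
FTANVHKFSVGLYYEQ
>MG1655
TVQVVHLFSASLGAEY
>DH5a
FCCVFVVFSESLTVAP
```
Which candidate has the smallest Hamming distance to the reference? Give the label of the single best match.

K12 differs at 9 residues; TOP10 differs at 7 residues; MG1655 differs at 5 residues; DH5a differs at 8 residues. The closest is MG1655.

MG1655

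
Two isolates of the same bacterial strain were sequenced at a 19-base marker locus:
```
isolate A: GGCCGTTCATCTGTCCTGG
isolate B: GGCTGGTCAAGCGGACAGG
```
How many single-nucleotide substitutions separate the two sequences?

8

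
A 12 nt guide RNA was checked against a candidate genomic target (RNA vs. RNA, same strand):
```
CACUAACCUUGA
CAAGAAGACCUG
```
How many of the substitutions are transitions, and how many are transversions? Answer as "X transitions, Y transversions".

Transitions (purine↔purine or pyrimidine↔pyrimidine): 9 U→C, 10 U→C, 12 A→G.
Transversions (purine↔pyrimidine): 3 C→A, 4 U→G, 7 C→G, 8 C→A, 11 G→U.

3 transitions, 5 transversions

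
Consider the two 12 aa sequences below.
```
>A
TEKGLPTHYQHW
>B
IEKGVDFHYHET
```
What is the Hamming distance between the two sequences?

Comparing position by position, 7 positions differ: 1 (T/I), 5 (L/V), 6 (P/D), 7 (T/F), 10 (Q/H), 11 (H/E), 12 (W/T).

7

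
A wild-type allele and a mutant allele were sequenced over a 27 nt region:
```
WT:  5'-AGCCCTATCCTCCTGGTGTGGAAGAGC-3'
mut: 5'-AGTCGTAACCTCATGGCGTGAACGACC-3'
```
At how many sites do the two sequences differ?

Comparing position by position, 8 sites differ: 3 (C/T), 5 (C/G), 8 (T/A), 13 (C/A), 17 (T/C), 21 (G/A), 23 (A/C), 26 (G/C).

8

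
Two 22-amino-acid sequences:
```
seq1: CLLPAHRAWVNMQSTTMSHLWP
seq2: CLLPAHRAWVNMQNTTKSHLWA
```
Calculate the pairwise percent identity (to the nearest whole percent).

86%

3 positions differ (14, 17, 22), so 19 of 22 match: 19/22 = 86.36%.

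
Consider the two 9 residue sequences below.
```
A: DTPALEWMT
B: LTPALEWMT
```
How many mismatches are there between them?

1

The sequences differ at residues 1 (1-based) — 1 in total.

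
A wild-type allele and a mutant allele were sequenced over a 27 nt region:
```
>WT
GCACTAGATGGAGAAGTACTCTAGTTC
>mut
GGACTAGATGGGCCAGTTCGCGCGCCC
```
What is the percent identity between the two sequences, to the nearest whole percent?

63%

Mismatches at positions 2, 12, 13, 14, 18, 20, 22, 23, 25, 26 (1-based): 10 of 27.
Identical positions: 17/27 = 62.96% → 63%.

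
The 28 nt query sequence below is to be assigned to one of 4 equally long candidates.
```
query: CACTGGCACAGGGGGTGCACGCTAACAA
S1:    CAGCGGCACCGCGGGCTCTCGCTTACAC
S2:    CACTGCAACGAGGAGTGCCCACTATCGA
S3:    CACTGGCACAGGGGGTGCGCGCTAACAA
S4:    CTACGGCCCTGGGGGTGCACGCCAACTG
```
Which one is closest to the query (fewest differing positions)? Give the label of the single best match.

S1 differs at 9 positions; S2 differs at 9 positions; S3 differs at 1 position; S4 differs at 8 positions. The closest is S3.

S3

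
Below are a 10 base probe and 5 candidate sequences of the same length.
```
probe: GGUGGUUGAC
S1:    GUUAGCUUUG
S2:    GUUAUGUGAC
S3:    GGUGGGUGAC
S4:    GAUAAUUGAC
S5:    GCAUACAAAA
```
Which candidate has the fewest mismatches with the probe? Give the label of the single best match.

S3

Hamming distances to probe — S1: 6; S2: 4; S3: 1; S4: 3; S5: 8.
Smallest is S3 with 1 mismatch.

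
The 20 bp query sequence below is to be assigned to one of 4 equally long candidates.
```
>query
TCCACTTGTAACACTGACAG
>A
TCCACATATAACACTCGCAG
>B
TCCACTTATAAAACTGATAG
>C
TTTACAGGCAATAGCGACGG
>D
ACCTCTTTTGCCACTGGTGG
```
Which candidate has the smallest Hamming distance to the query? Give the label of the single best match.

A differs at 4 bases; B differs at 3 bases; C differs at 9 bases; D differs at 8 bases. The closest is B.

B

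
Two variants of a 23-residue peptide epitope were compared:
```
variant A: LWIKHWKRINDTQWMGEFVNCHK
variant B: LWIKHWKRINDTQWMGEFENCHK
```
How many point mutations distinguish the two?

Mismatches (1-based): position 19: V→E.

1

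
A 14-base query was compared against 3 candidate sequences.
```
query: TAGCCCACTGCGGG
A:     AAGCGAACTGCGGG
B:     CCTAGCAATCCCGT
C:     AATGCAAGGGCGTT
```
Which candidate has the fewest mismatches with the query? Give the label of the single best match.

A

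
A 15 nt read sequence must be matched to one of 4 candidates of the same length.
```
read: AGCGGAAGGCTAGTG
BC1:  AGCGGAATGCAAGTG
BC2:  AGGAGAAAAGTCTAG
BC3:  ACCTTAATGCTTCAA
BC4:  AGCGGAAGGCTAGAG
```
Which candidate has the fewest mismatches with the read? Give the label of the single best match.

BC4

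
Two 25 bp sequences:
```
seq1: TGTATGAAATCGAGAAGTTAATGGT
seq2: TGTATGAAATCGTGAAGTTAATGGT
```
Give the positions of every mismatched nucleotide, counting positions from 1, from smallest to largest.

13

Differences at position 13 (A→T).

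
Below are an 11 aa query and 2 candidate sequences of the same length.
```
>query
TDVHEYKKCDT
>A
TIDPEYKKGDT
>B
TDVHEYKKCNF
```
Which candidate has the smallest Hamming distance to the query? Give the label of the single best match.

Hamming distances to query — A: 4; B: 2.
Smallest is B with 2 mismatches.

B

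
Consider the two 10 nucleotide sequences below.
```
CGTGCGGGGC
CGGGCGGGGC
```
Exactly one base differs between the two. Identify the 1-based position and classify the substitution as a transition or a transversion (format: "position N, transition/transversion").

position 3, transversion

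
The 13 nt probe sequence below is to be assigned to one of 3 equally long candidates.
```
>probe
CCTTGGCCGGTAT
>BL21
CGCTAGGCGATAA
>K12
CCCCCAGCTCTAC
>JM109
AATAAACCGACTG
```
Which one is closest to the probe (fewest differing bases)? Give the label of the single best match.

BL21 differs at 6 bases; K12 differs at 8 bases; JM109 differs at 9 bases. The closest is BL21.

BL21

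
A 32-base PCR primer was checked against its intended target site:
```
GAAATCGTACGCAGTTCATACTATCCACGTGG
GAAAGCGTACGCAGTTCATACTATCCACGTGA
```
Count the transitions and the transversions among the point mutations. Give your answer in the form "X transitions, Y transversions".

Transitions (purine↔purine or pyrimidine↔pyrimidine): 32 G→A.
Transversions (purine↔pyrimidine): 5 T→G.

1 transition, 1 transversion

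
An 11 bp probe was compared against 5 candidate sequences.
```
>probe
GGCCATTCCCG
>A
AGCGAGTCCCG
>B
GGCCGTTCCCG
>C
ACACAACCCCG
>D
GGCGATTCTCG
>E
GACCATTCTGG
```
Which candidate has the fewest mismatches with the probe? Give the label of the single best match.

B

A differs at 3 sites; B differs at 1 site; C differs at 5 sites; D differs at 2 sites; E differs at 3 sites. The closest is B.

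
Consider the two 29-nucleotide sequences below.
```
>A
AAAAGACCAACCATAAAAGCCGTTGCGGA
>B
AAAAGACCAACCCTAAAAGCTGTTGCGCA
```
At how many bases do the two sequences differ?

Mismatches (1-based): base 13: A→C; base 21: C→T; base 28: G→C.

3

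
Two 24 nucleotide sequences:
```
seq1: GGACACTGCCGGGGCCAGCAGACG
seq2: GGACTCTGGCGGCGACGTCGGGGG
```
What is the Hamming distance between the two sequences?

9

The sequences differ at sites 5, 9, 13, 15, 17, 18, 20, 22, 23 (1-based) — 9 in total.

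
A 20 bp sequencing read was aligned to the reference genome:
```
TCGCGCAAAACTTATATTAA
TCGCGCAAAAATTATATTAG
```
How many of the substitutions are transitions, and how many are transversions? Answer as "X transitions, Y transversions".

Mismatches (1-based):
site 11: C→A (pyrimidine→purine, transversion)
site 20: A→G (purine→purine, transition)

1 transition, 1 transversion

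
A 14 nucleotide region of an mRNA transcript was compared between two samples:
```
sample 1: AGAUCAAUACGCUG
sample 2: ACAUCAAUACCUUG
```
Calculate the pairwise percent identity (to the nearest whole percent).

79%

Mismatches at positions 2, 11, 12 (1-based): 3 of 14.
Identical positions: 11/14 = 78.57% → 79%.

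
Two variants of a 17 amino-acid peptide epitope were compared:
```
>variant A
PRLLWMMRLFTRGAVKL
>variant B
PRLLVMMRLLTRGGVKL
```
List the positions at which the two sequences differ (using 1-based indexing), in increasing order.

5, 10, 14

Scanning 1-based: 5: W/V; 10: F/L; 14: A/G.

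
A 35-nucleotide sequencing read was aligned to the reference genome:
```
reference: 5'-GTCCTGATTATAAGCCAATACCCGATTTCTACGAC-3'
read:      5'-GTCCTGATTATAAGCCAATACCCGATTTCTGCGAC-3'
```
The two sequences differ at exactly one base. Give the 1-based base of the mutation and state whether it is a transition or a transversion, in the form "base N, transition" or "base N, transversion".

Base 31 changes A→G. A is a purine and G is a purine, so this is a transition.

base 31, transition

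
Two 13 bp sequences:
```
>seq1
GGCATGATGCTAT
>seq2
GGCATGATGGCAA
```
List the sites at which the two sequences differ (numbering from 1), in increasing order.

10, 11, 13

Scanning 1-based: 10: C/G; 11: T/C; 13: T/A.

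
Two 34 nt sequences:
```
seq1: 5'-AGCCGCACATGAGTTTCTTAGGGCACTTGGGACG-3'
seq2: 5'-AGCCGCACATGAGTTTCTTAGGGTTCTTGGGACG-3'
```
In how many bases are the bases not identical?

Mismatches (1-based): base 24: C→T; base 25: A→T.

2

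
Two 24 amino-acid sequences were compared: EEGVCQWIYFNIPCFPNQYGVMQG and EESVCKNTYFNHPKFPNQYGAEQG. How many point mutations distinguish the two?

The sequences differ at residues 3, 6, 7, 8, 12, 14, 21, 22 (1-based) — 8 in total.

8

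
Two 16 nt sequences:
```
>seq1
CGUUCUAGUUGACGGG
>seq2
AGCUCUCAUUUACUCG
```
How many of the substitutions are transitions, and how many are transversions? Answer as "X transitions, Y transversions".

2 transitions, 5 transversions

Mismatches (1-based):
base 1: C→A (pyrimidine→purine, transversion)
base 3: U→C (pyrimidine→pyrimidine, transition)
base 7: A→C (purine→pyrimidine, transversion)
base 8: G→A (purine→purine, transition)
base 11: G→U (purine→pyrimidine, transversion)
base 14: G→U (purine→pyrimidine, transversion)
base 15: G→C (purine→pyrimidine, transversion)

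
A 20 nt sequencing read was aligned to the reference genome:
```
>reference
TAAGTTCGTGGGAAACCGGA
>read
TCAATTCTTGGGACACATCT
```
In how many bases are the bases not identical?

8

Comparing position by position, 8 bases differ: 2 (A/C), 4 (G/A), 8 (G/T), 14 (A/C), 17 (C/A), 18 (G/T), 19 (G/C), 20 (A/T).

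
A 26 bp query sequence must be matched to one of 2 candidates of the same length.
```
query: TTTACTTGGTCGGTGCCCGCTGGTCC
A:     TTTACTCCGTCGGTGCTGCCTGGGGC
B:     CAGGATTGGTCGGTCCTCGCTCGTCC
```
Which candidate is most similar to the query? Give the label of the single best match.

A differs at 7 bases; B differs at 8 bases. The closest is A.

A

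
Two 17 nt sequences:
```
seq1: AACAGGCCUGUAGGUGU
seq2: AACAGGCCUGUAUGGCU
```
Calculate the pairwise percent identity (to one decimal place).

3 positions differ (13, 15, 16), so 14 of 17 match: 14/17 = 82.35%.

82.4%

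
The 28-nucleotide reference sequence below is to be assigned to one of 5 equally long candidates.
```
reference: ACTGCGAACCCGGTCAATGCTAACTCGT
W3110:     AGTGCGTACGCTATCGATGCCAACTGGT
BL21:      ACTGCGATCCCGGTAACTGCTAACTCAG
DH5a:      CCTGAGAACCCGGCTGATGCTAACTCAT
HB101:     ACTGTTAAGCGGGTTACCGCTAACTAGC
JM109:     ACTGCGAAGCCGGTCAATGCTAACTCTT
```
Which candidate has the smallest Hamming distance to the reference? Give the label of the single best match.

JM109

W3110 differs at 8 sites; BL21 differs at 5 sites; DH5a differs at 6 sites; HB101 differs at 9 sites; JM109 differs at 2 sites. The closest is JM109.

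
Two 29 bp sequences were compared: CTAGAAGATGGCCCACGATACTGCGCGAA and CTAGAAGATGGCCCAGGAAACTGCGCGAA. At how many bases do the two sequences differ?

2

The sequences differ at bases 16, 19 (1-based) — 2 in total.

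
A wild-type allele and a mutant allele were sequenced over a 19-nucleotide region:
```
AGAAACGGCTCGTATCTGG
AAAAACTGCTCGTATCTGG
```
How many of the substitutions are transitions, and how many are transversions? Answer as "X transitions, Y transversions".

1 transition, 1 transversion

Transitions (purine↔purine or pyrimidine↔pyrimidine): 2 G→A.
Transversions (purine↔pyrimidine): 7 G→T.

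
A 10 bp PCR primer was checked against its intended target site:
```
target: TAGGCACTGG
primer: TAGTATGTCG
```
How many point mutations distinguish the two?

The sequences differ at positions 4, 5, 6, 7, 9 (1-based) — 5 in total.

5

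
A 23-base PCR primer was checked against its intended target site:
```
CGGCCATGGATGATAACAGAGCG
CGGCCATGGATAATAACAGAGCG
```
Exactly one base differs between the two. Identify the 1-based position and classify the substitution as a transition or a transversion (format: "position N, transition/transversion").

The sequences differ only at position 12: G→A (purine→purine), a transition.

position 12, transition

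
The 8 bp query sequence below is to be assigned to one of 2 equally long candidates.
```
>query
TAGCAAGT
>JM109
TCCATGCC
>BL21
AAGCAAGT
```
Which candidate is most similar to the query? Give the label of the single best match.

BL21

Hamming distances to query — JM109: 7; BL21: 1.
Smallest is BL21 with 1 mismatch.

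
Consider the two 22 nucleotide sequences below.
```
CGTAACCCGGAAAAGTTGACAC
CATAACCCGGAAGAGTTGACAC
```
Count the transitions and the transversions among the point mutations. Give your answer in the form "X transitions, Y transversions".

2 transitions, 0 transversions

Mismatches (1-based):
base 2: G→A (purine→purine, transition)
base 13: A→G (purine→purine, transition)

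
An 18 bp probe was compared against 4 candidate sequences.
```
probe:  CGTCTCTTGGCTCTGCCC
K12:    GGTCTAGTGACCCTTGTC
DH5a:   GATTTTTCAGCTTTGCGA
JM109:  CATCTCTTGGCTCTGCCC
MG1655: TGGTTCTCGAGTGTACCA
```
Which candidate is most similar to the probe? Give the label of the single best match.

K12 differs at 8 positions; DH5a differs at 9 positions; JM109 differs at 1 position; MG1655 differs at 9 positions. The closest is JM109.

JM109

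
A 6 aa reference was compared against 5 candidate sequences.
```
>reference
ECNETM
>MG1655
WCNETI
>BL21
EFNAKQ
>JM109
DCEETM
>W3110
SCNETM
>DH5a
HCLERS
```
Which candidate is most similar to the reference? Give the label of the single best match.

W3110

MG1655 differs at 2 positions; BL21 differs at 4 positions; JM109 differs at 2 positions; W3110 differs at 1 position; DH5a differs at 4 positions. The closest is W3110.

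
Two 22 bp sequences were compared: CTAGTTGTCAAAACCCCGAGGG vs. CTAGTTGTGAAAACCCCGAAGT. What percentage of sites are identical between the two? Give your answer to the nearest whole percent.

86%

Mismatches at positions 9, 20, 22 (1-based): 3 of 22.
Identical positions: 19/22 = 86.36% → 86%.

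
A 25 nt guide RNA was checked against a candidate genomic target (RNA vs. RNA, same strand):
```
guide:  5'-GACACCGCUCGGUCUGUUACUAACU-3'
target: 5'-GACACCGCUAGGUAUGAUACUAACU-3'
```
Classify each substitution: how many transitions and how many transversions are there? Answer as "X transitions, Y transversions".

Transitions (purine↔purine or pyrimidine↔pyrimidine): none.
Transversions (purine↔pyrimidine): 10 C→A, 14 C→A, 17 U→A.

0 transitions, 3 transversions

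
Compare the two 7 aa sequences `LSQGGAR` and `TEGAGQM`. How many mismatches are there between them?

The sequences differ at residues 1, 2, 3, 4, 6, 7 (1-based) — 6 in total.

6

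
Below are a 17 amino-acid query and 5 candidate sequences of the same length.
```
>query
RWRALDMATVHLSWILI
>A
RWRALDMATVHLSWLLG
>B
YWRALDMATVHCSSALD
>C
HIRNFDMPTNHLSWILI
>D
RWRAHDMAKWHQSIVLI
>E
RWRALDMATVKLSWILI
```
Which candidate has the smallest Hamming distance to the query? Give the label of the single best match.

E

Hamming distances to query — A: 2; B: 5; C: 6; D: 6; E: 1.
Smallest is E with 1 mismatch.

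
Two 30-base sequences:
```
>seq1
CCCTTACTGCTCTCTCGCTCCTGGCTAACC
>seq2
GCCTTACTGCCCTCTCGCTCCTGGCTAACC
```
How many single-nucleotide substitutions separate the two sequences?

Mismatches (1-based): site 1: C→G; site 11: T→C.

2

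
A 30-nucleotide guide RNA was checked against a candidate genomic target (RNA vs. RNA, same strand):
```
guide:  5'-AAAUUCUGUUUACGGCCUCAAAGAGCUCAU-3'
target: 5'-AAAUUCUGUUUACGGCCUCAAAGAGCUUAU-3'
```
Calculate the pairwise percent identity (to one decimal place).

Mismatch at position 28 (1-based): 1 of 30.
Identical positions: 29/30 = 96.67% → 96.7%.

96.7%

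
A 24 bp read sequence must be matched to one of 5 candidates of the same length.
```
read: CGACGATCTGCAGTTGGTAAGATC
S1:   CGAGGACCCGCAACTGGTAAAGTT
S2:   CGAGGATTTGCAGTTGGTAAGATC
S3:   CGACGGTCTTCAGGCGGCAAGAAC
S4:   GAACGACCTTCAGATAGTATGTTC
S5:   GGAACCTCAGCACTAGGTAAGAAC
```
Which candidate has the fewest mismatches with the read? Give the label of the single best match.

S1 differs at 8 sites; S2 differs at 2 sites; S3 differs at 6 sites; S4 differs at 8 sites; S5 differs at 8 sites. The closest is S2.

S2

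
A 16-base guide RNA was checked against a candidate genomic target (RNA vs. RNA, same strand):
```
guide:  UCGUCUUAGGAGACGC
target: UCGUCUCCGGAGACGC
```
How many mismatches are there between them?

2

The sequences differ at positions 7, 8 (1-based) — 2 in total.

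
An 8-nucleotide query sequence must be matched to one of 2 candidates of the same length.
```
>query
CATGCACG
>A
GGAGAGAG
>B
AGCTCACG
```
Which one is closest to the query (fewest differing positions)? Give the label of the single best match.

B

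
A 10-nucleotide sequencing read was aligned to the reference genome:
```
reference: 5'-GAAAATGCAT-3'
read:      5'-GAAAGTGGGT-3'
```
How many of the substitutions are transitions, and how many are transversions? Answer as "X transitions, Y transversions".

2 transitions, 1 transversion

Transitions (purine↔purine or pyrimidine↔pyrimidine): 5 A→G, 9 A→G.
Transversions (purine↔pyrimidine): 8 C→G.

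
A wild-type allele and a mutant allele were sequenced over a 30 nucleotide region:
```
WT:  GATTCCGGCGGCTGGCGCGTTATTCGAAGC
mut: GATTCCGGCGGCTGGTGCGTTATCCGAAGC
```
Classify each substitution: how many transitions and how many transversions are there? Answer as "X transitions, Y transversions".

Mismatches (1-based):
position 16: C→T (pyrimidine→pyrimidine, transition)
position 24: T→C (pyrimidine→pyrimidine, transition)

2 transitions, 0 transversions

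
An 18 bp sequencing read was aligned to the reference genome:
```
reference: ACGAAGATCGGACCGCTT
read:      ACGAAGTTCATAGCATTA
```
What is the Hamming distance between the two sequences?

7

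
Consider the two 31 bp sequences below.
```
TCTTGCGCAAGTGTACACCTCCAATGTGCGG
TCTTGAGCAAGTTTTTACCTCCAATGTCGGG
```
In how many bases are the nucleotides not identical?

Comparing position by position, 6 bases differ: 6 (C/A), 13 (G/T), 15 (A/T), 16 (C/T), 28 (G/C), 29 (C/G).

6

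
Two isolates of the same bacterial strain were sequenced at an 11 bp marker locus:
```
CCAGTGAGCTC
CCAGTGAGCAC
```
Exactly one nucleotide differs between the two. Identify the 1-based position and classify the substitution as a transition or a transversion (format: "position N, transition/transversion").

position 10, transversion

Position 10 changes T→A. T is a pyrimidine and A is a purine, so this is a transversion.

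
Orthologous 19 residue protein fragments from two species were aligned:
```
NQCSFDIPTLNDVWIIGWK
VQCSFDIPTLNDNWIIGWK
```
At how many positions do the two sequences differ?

The sequences differ at positions 1, 13 (1-based) — 2 in total.

2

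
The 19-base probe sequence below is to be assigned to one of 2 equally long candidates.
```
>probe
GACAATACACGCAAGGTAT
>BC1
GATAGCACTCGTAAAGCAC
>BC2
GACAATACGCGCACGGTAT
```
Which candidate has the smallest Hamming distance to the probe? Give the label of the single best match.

BC2

Hamming distances to probe — BC1: 8; BC2: 2.
Smallest is BC2 with 2 mismatches.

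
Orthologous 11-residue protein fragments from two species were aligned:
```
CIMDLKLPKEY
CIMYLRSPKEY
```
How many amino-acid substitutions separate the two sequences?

The sequences differ at residues 4, 6, 7 (1-based) — 3 in total.

3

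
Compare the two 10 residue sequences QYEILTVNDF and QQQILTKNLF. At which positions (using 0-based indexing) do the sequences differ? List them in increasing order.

Differences at position 1 (Y→Q), position 2 (E→Q), position 6 (V→K), position 8 (D→L).

1, 2, 6, 8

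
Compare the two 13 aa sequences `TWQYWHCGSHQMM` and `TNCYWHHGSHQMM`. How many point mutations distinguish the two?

The sequences differ at positions 2, 3, 7 (1-based) — 3 in total.

3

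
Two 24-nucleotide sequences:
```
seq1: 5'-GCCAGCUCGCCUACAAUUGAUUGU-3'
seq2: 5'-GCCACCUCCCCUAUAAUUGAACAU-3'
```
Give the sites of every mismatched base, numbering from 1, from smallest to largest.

Scanning 1-based: 5: G/C; 9: G/C; 14: C/U; 21: U/A; 22: U/C; 23: G/A.

5, 9, 14, 21, 22, 23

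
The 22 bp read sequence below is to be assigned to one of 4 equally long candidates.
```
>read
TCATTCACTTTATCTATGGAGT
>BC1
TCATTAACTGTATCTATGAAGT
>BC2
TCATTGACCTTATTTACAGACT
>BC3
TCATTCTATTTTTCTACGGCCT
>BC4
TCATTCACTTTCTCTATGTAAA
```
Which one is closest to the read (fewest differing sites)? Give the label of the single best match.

BC1 differs at 3 sites; BC2 differs at 6 sites; BC3 differs at 6 sites; BC4 differs at 4 sites. The closest is BC1.

BC1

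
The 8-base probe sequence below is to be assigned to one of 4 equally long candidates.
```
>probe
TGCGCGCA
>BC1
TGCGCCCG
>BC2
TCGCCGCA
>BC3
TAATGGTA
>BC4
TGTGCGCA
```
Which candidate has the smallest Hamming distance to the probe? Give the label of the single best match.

Hamming distances to probe — BC1: 2; BC2: 3; BC3: 5; BC4: 1.
Smallest is BC4 with 1 mismatch.

BC4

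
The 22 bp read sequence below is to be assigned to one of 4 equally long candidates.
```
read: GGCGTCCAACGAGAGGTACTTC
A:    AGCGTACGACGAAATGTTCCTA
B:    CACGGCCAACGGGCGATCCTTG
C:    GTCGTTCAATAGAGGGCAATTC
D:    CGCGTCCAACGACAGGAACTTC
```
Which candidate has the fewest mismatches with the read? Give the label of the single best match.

D

A differs at 8 positions; B differs at 8 positions; C differs at 9 positions; D differs at 3 positions. The closest is D.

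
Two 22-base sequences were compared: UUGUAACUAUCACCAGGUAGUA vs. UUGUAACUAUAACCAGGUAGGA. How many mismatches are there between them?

2

The sequences differ at sites 11, 21 (1-based) — 2 in total.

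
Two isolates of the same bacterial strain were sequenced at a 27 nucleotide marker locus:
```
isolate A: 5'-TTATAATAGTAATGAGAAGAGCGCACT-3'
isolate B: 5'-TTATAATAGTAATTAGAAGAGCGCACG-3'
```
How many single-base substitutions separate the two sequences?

The sequences differ at positions 14, 27 (1-based) — 2 in total.

2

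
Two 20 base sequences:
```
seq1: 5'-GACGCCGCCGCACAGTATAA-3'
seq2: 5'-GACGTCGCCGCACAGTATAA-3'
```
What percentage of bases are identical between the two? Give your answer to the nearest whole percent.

95%

Mismatch at position 5 (1-based): 1 of 20.
Identical positions: 19/20 = 95% → 95%.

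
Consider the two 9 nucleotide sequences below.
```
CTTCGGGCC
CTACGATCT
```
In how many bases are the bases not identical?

The sequences differ at bases 3, 6, 7, 9 (1-based) — 4 in total.

4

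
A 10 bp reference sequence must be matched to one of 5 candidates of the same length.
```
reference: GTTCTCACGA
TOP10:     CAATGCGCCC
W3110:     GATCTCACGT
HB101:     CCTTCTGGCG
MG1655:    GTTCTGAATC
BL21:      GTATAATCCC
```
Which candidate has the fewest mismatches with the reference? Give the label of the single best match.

TOP10 differs at 8 positions; W3110 differs at 2 positions; HB101 differs at 9 positions; MG1655 differs at 4 positions; BL21 differs at 7 positions. The closest is W3110.

W3110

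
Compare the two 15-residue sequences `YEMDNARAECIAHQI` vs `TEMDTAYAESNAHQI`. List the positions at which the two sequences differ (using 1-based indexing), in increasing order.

1, 5, 7, 10, 11

Scanning 1-based: 1: Y/T; 5: N/T; 7: R/Y; 10: C/S; 11: I/N.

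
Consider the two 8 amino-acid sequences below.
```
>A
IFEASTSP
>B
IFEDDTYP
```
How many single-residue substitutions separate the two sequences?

3

Mismatches (1-based): residue 4: A→D; residue 5: S→D; residue 7: S→Y.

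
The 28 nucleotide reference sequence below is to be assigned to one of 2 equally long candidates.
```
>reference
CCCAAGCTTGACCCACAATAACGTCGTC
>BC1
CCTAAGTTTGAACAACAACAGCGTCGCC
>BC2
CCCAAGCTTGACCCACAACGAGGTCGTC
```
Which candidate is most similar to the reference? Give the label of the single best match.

BC2

BC1 differs at 7 sites; BC2 differs at 3 sites. The closest is BC2.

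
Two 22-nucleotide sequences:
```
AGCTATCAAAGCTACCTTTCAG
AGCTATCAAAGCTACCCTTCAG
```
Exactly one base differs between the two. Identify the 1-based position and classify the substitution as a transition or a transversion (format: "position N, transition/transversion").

Position 17 changes T→C. T is a pyrimidine and C is a pyrimidine, so this is a transition.

position 17, transition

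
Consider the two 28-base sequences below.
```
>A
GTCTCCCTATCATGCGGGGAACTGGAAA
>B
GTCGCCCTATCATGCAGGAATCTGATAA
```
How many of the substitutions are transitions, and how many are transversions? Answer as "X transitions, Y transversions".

3 transitions, 3 transversions

Mismatches (1-based):
position 4: T→G (pyrimidine→purine, transversion)
position 16: G→A (purine→purine, transition)
position 19: G→A (purine→purine, transition)
position 21: A→T (purine→pyrimidine, transversion)
position 25: G→A (purine→purine, transition)
position 26: A→T (purine→pyrimidine, transversion)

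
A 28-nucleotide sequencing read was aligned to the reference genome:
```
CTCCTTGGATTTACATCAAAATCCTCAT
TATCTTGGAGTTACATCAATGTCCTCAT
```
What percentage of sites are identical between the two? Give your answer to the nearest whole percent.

79%

6 positions differ (1, 2, 3, 10, 20, 21), so 22 of 28 match: 22/28 = 78.57%.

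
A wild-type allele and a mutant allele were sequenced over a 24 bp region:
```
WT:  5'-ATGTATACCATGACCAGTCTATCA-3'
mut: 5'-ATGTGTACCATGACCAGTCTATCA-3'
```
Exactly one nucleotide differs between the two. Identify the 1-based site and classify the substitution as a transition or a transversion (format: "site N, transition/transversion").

site 5, transition

Site 5 changes A→G. A is a purine and G is a purine, so this is a transition.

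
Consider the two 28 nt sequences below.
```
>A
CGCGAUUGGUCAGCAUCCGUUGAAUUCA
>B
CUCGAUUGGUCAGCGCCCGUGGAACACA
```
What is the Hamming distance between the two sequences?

6

Mismatches (1-based): position 2: G→U; position 15: A→G; position 16: U→C; position 21: U→G; position 25: U→C; position 26: U→A.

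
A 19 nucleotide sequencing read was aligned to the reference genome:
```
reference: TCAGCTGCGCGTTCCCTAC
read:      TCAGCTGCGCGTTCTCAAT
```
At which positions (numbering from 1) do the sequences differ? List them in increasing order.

Scanning 1-based: 15: C/T; 17: T/A; 19: C/T.

15, 17, 19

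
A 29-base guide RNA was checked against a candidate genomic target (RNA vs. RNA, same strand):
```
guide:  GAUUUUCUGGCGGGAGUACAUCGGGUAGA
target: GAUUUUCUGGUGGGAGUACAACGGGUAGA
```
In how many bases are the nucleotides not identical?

Mismatches (1-based): base 11: C→U; base 21: U→A.

2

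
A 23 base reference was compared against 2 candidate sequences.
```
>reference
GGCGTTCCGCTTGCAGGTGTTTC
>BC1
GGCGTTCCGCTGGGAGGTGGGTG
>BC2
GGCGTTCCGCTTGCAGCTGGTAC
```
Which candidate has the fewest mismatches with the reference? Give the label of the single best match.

BC1 differs at 5 bases; BC2 differs at 3 bases. The closest is BC2.

BC2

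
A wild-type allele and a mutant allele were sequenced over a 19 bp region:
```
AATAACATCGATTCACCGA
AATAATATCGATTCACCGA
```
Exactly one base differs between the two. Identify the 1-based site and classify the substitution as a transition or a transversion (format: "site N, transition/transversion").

Site 6 changes C→T. C is a pyrimidine and T is a pyrimidine, so this is a transition.

site 6, transition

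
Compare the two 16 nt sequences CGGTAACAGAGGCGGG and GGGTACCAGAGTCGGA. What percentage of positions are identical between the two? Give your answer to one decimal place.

75.0%

Mismatches at positions 1, 6, 12, 16 (1-based): 4 of 16.
Identical positions: 12/16 = 75% → 75.0%.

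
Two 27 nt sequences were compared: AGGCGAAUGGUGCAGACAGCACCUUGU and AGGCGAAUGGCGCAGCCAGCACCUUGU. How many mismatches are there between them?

Mismatches (1-based): site 11: U→C; site 16: A→C.

2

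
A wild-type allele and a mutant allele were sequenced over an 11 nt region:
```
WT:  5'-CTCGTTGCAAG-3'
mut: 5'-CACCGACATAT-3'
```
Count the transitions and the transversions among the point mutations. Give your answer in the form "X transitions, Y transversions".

0 transitions, 8 transversions

Mismatches (1-based):
base 2: T→A (pyrimidine→purine, transversion)
base 4: G→C (purine→pyrimidine, transversion)
base 5: T→G (pyrimidine→purine, transversion)
base 6: T→A (pyrimidine→purine, transversion)
base 7: G→C (purine→pyrimidine, transversion)
base 8: C→A (pyrimidine→purine, transversion)
base 9: A→T (purine→pyrimidine, transversion)
base 11: G→T (purine→pyrimidine, transversion)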